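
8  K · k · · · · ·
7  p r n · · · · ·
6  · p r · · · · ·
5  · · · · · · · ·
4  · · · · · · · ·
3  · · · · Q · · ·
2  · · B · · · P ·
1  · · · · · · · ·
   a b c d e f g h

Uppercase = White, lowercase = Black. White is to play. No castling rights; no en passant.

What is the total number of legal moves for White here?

0

White to move; king on a8.
In check: yes, from the black knight on c7.
Legal moves: none.
Count: 0.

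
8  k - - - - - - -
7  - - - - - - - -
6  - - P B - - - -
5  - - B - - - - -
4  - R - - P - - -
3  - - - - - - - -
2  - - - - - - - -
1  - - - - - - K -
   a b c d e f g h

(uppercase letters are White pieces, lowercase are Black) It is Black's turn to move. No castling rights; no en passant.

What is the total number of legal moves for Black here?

Black to move; king on a8.
In check: no.
Legal moves: none.
Count: 0.

0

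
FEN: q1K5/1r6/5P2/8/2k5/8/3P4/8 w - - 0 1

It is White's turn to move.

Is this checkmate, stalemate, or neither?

checkmate

White to move; white king on c8.
In check: yes, from the black queen on a8.
King squares — b7: attacked by Qa8; c7: attacked by Rb7; d7: attacked by Rb7; b8: attacked by Rb7; d8: attacked by Qa8.
Legal moves for White: none.
In check with no legal moves → checkmate.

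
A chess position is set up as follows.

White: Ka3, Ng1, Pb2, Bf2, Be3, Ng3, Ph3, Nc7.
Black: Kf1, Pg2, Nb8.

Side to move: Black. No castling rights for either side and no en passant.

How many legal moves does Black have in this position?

0

Black to move; king on f1.
In check: yes, from the white knight on g3.
Legal moves: none.
Count: 0.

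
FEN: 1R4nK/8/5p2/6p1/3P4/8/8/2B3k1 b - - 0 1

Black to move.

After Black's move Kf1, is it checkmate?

After Kf1: white king on h8; in check: no.
White is not in check, so this cannot be checkmate.

no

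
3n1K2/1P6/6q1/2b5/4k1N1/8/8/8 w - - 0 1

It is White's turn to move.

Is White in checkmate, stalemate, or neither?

checkmate

White to move; white king on f8.
In check: yes, from the black bishop on c5.
King squares — e7: attacked by Bc5; f7: attacked by Qg6; g7: attacked by Qg6; e8: attacked by Qg6; g8: attacked by Qg6.
Legal moves for White: none.
In check with no legal moves → checkmate.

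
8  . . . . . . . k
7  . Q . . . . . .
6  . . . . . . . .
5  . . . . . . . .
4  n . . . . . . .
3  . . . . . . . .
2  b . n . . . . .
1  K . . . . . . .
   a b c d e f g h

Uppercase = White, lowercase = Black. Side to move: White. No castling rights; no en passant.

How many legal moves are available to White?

White to move; king on a1.
In check: yes, from the black knight on c2.
Legal moves: Kxa2.
Count: 1.

1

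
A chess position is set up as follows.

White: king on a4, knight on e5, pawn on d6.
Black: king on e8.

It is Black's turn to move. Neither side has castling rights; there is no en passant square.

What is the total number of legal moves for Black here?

2

Black to move; king on e8.
In check: no.
Legal moves: Kf8, Kd8.
Count: 2.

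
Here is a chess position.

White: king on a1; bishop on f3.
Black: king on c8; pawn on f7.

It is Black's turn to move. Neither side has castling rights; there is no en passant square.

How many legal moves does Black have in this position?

6

Black to move; king on c8.
In check: no.
Legal moves: Kd8, Kb8, Kd7, Kc7, f6, f5.
Count: 6.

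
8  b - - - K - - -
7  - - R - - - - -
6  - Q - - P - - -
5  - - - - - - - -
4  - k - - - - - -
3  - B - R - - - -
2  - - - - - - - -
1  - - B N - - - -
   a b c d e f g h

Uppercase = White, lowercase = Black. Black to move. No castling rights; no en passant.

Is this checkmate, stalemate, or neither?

checkmate

Black to move; black king on b4.
In check: yes, from the white queen on b6.
King squares — a3: attacked by Bc1; b3: attacked by Rd3; c3: attacked by Nd1; a4: attacked by Bb3; c4: attacked by Bb3; a5: attacked by Qb6; b5: attacked by Qb6; c5: attacked by Qb6.
Legal moves for Black: none.
In check with no legal moves → checkmate.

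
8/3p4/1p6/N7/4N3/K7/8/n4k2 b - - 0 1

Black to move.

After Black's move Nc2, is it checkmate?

no

After Nc2: white king on a3; in check: yes, from the black knight on c2.
White has 4 legal replies: Ka4, Kb3, Kb2, Ka2.
In check but a legal move exists → not checkmate.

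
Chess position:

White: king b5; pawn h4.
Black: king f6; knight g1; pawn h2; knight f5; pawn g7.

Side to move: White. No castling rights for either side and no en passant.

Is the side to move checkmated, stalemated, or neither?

neither

White to move; white king on b5.
In check: no.
Legal moves for White: Kc6, Kb6, Ka6, Kc5, Ka5, Kc4, Kb4, Ka4, h5.
White has 9 legal moves and is not in check → neither.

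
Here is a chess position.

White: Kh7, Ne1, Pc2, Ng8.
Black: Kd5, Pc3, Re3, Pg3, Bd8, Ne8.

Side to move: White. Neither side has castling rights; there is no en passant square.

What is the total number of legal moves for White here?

White to move; king on h7.
In check: no.
Legal moves: Ne7+, Nh6, Nf6+, Kh8, Kh6, Kg6, Nf3, Nd3, Ng2.
Count: 9.

9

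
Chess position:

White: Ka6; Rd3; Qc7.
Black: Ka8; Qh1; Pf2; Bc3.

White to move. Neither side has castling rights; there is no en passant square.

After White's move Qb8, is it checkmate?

no

After Qb8: black king on a8; in check: yes, from the white queen on b8.
Black has 1 legal reply: Kxb8.
In check but a legal move exists → not checkmate.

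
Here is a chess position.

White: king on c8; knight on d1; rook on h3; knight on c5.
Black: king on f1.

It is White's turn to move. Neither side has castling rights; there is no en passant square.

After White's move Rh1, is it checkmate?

no

After Rh1: black king on f1; in check: yes, from the white rook on h1.
Black has 2 legal replies: Kg2, Ke2.
In check but a legal move exists → not checkmate.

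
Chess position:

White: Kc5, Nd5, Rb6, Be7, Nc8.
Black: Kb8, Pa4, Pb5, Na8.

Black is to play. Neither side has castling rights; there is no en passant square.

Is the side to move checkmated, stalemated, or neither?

neither

Black to move; black king on b8.
In check: yes, from the white rook on b6.
King squares — a7: attacked by Nc8; b7: attacked by Rb6; c7: attacked by Nd5; a8: own knight; c8: available.
Legal moves for Black: Kxc8, Nxb6.
Black is in check but has 2 legal moves → neither.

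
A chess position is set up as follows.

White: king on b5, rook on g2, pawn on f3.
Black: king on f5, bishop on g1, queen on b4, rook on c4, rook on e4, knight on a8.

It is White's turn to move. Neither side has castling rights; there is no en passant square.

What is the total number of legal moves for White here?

White to move; king on b5.
In check: yes, from the black queen on b4.
Legal moves: Ka6.
Count: 1.

1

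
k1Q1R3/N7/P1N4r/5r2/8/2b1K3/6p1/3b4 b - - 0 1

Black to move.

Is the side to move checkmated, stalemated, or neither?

checkmate

Black to move; black king on a8.
In check: yes, from the white queen on c8.
King squares — a7: attacked by Nc6; b7: attacked by Pa6; b8: attacked by Nc6.
Legal moves for Black: none.
In check with no legal moves → checkmate.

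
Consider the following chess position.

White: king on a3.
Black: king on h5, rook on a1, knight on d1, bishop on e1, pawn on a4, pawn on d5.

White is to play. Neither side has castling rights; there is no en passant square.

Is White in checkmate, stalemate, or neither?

checkmate

White to move; white king on a3.
In check: yes, from the black rook on a1.
King squares — a2: attacked by Ra1; b2: attacked by Nd1; b3: attacked by Pa4; a4: attacked by Ra1; b4: attacked by Be1.
Legal moves for White: none.
In check with no legal moves → checkmate.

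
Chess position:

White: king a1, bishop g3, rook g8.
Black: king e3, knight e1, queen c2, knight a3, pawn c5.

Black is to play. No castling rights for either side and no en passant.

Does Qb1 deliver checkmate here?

yes

After Qb1: white king on a1; in check: yes, from the black queen on b1.
King squares — b1: attacked by Na3; a2: attacked by Qb1; b2: attacked by Qb1.
White has no legal moves → checkmate.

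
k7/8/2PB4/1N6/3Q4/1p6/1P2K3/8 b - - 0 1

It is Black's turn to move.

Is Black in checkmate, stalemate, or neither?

Black to move; black king on a8.
In check: no.
King squares — a7: attacked by Qd4; b7: attacked by Pc6; b8: attacked by Bd6.
Legal moves for Black: none.
Not in check and no legal moves → stalemate.

stalemate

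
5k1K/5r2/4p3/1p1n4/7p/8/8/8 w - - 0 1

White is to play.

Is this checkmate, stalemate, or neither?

White to move; white king on h8.
In check: no.
King squares — g7: attacked by Rf7; h7: attacked by Rf7; g8: attacked by Kf8.
Legal moves for White: none.
Not in check and no legal moves → stalemate.

stalemate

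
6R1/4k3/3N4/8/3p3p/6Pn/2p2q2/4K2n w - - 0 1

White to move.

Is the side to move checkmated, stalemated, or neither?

checkmate

White to move; white king on e1.
In check: yes, from the black queen on f2.
King squares — d1: attacked by Pc2; f1: attacked by Qf2; d2: attacked by Qf2; e2: attacked by Qf2; f2: attacked by Nh1.
Legal moves for White: none.
In check with no legal moves → checkmate.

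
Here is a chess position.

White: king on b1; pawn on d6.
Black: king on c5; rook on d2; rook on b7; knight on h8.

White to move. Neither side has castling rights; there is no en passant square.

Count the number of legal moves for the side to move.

White to move; king on b1.
In check: yes, from the black rook on b7.
Legal moves: Kc1, Ka1.
Count: 2.

2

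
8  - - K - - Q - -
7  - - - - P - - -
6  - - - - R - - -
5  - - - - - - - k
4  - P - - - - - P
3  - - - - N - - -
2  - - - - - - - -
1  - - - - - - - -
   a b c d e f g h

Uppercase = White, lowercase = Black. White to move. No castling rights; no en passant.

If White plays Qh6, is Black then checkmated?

yes

After Qh6: black king on h5; in check: yes, from the white queen on h6.
King squares — g4: attacked by Ne3; h4: attacked by Qh6; g5: attacked by Ph4; g6: attacked by Re6; h6: attacked by Re6.
Black has no legal moves → checkmate.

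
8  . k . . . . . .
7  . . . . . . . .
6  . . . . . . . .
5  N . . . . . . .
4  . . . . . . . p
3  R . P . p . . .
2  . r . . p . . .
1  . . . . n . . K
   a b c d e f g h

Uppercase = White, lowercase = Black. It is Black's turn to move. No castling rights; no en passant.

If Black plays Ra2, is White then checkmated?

After Ra2: white king on h1; in check: no.
White is not in check, so this cannot be checkmate.

no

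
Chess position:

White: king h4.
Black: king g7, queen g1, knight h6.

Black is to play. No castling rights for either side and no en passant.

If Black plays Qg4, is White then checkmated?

yes

After Qg4: white king on h4; in check: yes, from the black queen on g4.
King squares — g3: attacked by Qg4; h3: attacked by Qg4; g4: attacked by Nh6; g5: attacked by Qg4; h5: attacked by Qg4.
White has no legal moves → checkmate.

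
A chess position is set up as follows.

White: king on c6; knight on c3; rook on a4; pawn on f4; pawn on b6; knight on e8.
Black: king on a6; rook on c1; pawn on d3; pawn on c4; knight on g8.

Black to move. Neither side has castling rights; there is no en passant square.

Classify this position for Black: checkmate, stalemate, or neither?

checkmate

Black to move; black king on a6.
In check: yes, from the white rook on a4.
King squares — a5: attacked by Ra4; b5: attacked by Nc3; b6: attacked by Kc6; a7: attacked by Ra4; b7: attacked by Kc6.
Legal moves for Black: none.
In check with no legal moves → checkmate.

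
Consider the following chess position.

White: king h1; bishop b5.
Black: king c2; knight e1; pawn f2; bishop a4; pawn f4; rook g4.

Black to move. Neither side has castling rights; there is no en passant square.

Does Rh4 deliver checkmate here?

yes

After Rh4: white king on h1; in check: yes, from the black rook on h4.
King squares — g1: attacked by Pf2; g2: attacked by Ne1; h2: attacked by Rh4.
White has no legal moves → checkmate.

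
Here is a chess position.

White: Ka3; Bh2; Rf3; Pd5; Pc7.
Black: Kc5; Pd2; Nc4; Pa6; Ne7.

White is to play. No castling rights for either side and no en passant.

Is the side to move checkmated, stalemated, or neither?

White to move; white king on a3.
In check: yes, from the black knight on c4.
King squares — a2: available; b2: attacked by Nc4; b3: available; a4: available; b4: attacked by Kc5.
Legal moves for White: Ka4, Kb3, Ka2.
White is in check but has 3 legal moves → neither.

neither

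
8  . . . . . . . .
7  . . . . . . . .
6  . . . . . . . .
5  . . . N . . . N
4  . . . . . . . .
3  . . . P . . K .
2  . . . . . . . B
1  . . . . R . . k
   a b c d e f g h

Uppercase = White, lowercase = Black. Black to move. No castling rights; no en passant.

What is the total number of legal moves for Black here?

0

Black to move; king on h1.
In check: yes, from the white rook on e1.
Legal moves: none.
Count: 0.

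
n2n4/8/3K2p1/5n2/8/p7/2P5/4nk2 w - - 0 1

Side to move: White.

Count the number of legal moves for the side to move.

White to move; king on d6.
In check: yes, from the black knight on f5.
Legal moves: Kd7, Ke5, Kd5, Kc5.
Count: 4.

4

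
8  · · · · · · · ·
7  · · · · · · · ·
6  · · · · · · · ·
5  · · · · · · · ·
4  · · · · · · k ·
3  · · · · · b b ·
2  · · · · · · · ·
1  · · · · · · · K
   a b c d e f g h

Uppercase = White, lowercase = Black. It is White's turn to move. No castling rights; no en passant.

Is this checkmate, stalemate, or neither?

White to move; white king on h1.
In check: yes, from the black bishop on f3.
King squares — g1: available; g2: attacked by Bf3; h2: attacked by Bg3.
Legal moves for White: Kg1.
White is in check but has 1 legal move → neither.

neither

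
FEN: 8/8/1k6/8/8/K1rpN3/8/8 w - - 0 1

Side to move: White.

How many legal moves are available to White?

White to move; king on a3.
In check: yes, from the black rook on c3.
Legal moves: Kb4, Ka4, Kb2, Ka2.
Count: 4.

4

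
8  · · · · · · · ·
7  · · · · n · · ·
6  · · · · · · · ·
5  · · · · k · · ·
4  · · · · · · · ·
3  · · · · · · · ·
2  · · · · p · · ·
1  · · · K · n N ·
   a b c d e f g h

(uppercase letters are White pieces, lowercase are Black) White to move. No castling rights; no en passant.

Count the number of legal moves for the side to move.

5

White to move; king on d1.
In check: yes, from the black pawn on e2.
Legal moves: Kxe2, Kc2, Ke1, Kc1, Nxe2.
Count: 5.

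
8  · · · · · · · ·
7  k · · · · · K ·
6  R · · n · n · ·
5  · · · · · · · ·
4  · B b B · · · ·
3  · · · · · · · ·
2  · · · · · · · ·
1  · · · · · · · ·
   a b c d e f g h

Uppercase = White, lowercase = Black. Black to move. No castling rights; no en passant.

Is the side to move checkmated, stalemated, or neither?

neither

Black to move; black king on a7.
In check: yes, from the white bishop on d4 and the white rook on a6.
Legal moves for Black: Kb8, Kb7, Kxa6.
Black is in check but has 3 legal moves → neither.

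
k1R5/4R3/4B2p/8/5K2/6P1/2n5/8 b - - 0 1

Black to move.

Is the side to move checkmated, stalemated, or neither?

checkmate

Black to move; black king on a8.
In check: yes, from the white rook on c8.
King squares — a7: attacked by Re7; b7: attacked by Re7; b8: attacked by Rc8.
Legal moves for Black: none.
In check with no legal moves → checkmate.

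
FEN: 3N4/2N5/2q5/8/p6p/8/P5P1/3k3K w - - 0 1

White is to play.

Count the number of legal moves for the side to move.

13

White to move; king on h1.
In check: no.
Legal moves: Nf7, Nb7, Nde6, Nxc6, Ne8, Na8, Nce6, Na6, Nd5, Nb5, Kh2, Kg1, a3.
Count: 13.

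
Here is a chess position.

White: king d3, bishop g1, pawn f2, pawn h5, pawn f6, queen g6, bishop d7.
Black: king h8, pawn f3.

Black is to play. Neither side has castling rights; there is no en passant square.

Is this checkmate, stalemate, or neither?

Black to move; black king on h8.
In check: no.
King squares — g7: attacked by Pf6; h7: attacked by Qg6; g8: attacked by Qg6.
Legal moves for Black: none.
Not in check and no legal moves → stalemate.

stalemate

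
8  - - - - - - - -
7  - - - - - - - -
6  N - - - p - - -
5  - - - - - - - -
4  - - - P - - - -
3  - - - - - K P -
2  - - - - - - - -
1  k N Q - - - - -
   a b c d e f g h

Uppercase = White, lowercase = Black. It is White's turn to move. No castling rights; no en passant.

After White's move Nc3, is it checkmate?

After Nc3: black king on a1; in check: yes, from the white queen on c1.
King squares — b1: attacked by Qc1; a2: attacked by Nc3; b2: attacked by Qc1.
Black has no legal moves → checkmate.

yes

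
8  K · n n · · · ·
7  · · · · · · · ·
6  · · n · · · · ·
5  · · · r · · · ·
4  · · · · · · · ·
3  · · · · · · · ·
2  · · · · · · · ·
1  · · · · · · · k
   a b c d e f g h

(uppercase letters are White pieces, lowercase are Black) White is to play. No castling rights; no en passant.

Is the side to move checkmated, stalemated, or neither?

White to move; white king on a8.
In check: no.
King squares — a7: attacked by Nc6; b7: attacked by Nd8; b8: attacked by Nc6.
Legal moves for White: none.
Not in check and no legal moves → stalemate.

stalemate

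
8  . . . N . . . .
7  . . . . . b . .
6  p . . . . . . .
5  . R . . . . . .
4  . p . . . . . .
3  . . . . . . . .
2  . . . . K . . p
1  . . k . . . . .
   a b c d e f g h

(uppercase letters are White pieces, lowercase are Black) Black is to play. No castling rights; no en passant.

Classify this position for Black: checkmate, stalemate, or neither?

neither

Black to move; black king on c1.
In check: no.
Legal moves for Black include: Bg8, Be8, Bg6, Be6, Bh5+, Bd5, Bc4+, Bb3, Ba2, Kc2, Kb2, Kb1, axb5, a5, b3, h1=Q, h1=R, h1=B, ... (list truncated; more exist).
Black has legal moves and is not in check → neither.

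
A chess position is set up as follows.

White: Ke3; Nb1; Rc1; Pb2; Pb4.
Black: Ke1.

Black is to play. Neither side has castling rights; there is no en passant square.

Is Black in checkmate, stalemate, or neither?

Black to move; black king on e1.
In check: yes, from the white rook on c1.
King squares — d1: attacked by Rc1; f1: attacked by Rc1; d2: attacked by Nb1; e2: attacked by Ke3; f2: attacked by Ke3.
Legal moves for Black: none.
In check with no legal moves → checkmate.

checkmate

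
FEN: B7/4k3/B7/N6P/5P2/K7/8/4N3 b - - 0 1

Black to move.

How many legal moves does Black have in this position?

Black to move; king on e7.
In check: no.
Legal moves: Kf8, Ke8, Kd8, Kf7, Kd7, Kf6, Ke6, Kd6.
Count: 8.

8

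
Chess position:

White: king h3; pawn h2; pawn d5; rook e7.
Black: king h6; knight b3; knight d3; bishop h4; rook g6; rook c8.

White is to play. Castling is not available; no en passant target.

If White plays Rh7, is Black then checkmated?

no

After Rh7: black king on h6; in check: yes, from the white rook on h7.
Black has 2 legal replies: Kxh7, Kg5.
In check but a legal move exists → not checkmate.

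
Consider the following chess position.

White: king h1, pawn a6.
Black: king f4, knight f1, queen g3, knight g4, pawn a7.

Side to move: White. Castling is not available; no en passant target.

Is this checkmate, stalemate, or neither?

White to move; white king on h1.
In check: no.
King squares — g1: attacked by Qg3; g2: attacked by Qg3; h2: attacked by Nf1.
Legal moves for White: none.
Not in check and no legal moves → stalemate.

stalemate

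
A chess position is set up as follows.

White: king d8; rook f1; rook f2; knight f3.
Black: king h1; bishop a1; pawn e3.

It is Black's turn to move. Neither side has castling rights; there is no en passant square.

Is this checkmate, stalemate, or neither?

checkmate

Black to move; black king on h1.
In check: yes, from the white rook on f1.
King squares — g1: attacked by Rf1; g2: attacked by Rf2; h2: attacked by Rf2.
Legal moves for Black: none.
In check with no legal moves → checkmate.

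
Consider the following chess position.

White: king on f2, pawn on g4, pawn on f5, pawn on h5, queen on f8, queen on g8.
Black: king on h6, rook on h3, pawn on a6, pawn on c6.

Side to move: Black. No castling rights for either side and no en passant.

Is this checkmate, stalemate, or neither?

Black to move; black king on h6.
In check: yes, from the white queen on f8.
King squares — g5: attacked by Qg8; h5: attacked by Pg4; g6: attacked by Pf5; g7: attacked by Qf8; h7: attacked by Qg8.
Legal moves for Black: none.
In check with no legal moves → checkmate.

checkmate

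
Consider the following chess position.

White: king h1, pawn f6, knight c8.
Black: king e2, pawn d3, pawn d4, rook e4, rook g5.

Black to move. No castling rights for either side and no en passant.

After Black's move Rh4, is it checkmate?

yes

After Rh4: white king on h1; in check: yes, from the black rook on h4.
King squares — g1: attacked by Rg5; g2: attacked by Rg5; h2: attacked by Rh4.
White has no legal moves → checkmate.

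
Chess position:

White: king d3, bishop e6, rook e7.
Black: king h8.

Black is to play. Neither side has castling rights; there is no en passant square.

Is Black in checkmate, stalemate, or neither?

stalemate

Black to move; black king on h8.
In check: no.
King squares — g7: attacked by Re7; h7: attacked by Re7; g8: attacked by Be6.
Legal moves for Black: none.
Not in check and no legal moves → stalemate.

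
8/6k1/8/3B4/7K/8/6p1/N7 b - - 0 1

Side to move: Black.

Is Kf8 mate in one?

After Kf8: white king on h4; in check: no.
White is not in check, so this cannot be checkmate.

no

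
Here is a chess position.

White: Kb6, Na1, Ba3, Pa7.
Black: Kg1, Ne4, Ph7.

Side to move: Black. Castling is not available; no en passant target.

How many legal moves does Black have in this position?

Black to move; king on g1.
In check: no.
Legal moves: Nf6, Nd6, Ng5, Nc5, Ng3, Nc3, Nf2, Nd2, Kh2, Kg2, Kf2, Kh1, Kf1, h6, h5.
Count: 15.

15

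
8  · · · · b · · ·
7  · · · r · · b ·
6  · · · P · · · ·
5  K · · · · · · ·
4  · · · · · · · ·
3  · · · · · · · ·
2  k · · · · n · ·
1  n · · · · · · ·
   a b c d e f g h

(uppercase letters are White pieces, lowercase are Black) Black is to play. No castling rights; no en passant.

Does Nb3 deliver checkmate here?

After Nb3: white king on a5; in check: yes, from the black knight on b3.
White has 5 legal replies: Kb6, Ka6, Kb5, Kb4, Ka4.
In check but a legal move exists → not checkmate.

no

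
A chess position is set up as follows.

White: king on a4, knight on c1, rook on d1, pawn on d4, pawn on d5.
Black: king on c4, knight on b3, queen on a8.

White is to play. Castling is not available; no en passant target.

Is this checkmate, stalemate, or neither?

White to move; white king on a4.
In check: yes, from the black queen on a8.
King squares — a3: attacked by Qa8; b3: attacked by Kc4; b4: attacked by Kc4; a5: attacked by Nb3; b5: attacked by Kc4.
Legal moves for White: none.
In check with no legal moves → checkmate.

checkmate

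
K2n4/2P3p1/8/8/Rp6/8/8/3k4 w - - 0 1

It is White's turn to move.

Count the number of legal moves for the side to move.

White to move; king on a8.
In check: no.
Legal moves: Kb8, Ka7, Ra7, Ra6, Ra5, Rxb4, Ra3, Ra2, Ra1+, cxd8=Q+, cxd8=R+, cxd8=B, cxd8=N, c8=Q, c8=R, c8=B, c8=N.
Count: 17.

17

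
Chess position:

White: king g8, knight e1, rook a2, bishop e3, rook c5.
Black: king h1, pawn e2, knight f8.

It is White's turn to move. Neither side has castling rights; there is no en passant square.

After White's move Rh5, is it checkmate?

After Rh5: black king on h1; in check: yes, from the white rook on h5.
King squares — g1: attacked by Be3; g2: attacked by Ne1; h2: attacked by Rh5.
Black has no legal moves → checkmate.

yes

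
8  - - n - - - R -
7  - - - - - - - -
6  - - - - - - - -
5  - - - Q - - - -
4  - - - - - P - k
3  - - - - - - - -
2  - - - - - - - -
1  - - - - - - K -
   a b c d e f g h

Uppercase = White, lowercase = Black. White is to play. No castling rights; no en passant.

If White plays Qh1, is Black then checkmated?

yes

After Qh1: black king on h4; in check: yes, from the white queen on h1.
King squares — g3: attacked by Rg8; h3: attacked by Qh1; g4: attacked by Rg8; g5: attacked by Pf4; h5: attacked by Qh1.
Black has no legal moves → checkmate.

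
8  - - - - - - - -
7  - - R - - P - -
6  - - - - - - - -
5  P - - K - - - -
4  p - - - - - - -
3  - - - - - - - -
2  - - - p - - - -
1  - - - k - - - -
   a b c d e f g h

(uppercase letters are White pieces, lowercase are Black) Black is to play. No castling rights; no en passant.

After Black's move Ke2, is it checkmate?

After Ke2: white king on d5; in check: no.
White is not in check, so this cannot be checkmate.

no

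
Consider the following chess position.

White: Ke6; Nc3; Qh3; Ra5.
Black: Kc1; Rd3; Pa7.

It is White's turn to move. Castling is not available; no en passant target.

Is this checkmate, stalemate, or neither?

neither

White to move; white king on e6.
In check: no.
Legal moves for White include: Kf7, Ke7, Kf6, Kf5, Ke5, Rxa7, Ra6, Rh5, Rg5, Rf5, Re5, Rd5, Rc5, Rb5, Ra4, Ra3, Ra2, Ra1+, ... (list truncated; more exist).
White has legal moves and is not in check → neither.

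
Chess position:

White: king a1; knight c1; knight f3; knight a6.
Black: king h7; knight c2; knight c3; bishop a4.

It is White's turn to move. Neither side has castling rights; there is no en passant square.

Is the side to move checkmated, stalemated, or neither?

neither

White to move; white king on a1.
In check: yes, from the black knight on c2.
King squares — b1: attacked by Nc3; a2: attacked by Nc3; b2: available.
Legal moves for White: Kb2.
White is in check but has 1 legal move → neither.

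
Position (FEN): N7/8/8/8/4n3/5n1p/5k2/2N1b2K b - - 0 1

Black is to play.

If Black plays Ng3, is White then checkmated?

After Ng3: white king on h1; in check: yes, from the black knight on g3.
King squares — g1: attacked by Kf2; g2: attacked by Kf2; h2: attacked by Nf3.
White has no legal moves → checkmate.

yes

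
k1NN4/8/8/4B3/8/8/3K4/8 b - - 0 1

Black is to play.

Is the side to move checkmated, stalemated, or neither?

stalemate

Black to move; black king on a8.
In check: no.
King squares — a7: attacked by Nc8; b7: attacked by Nd8; b8: attacked by Be5.
Legal moves for Black: none.
Not in check and no legal moves → stalemate.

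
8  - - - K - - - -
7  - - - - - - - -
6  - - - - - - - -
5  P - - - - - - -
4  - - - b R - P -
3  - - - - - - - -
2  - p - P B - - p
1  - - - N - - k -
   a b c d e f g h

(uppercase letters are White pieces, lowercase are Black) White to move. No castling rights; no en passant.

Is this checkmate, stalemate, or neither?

neither

White to move; white king on d8.
In check: no.
Legal moves for White include: Ke8, Kc8, Ke7, Kd7, Kc7, Re8, Re7, Re6, Re5, Rf4, Rxd4, Re3, Ba6, Bb5, Bc4, Bf3, Bd3, Bf1, ... (list truncated; more exist).
White has legal moves and is not in check → neither.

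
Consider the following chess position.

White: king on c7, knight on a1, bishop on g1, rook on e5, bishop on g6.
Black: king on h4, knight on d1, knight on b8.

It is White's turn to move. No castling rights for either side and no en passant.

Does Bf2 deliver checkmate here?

no

After Bf2: black king on h4; in check: yes, from the white bishop on f2.
Black has 3 legal replies: Kg4, Kh3, Nxf2.
In check but a legal move exists → not checkmate.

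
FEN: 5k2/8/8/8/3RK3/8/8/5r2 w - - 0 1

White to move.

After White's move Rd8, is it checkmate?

no

After Rd8: black king on f8; in check: yes, from the white rook on d8.
Black has 3 legal replies: Kg7, Kf7, Ke7.
In check but a legal move exists → not checkmate.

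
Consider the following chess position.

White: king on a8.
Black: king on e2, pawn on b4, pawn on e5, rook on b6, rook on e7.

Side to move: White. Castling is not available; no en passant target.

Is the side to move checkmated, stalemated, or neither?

White to move; white king on a8.
In check: no.
King squares — a7: attacked by Re7; b7: attacked by Rb6; b8: attacked by Rb6.
Legal moves for White: none.
Not in check and no legal moves → stalemate.

stalemate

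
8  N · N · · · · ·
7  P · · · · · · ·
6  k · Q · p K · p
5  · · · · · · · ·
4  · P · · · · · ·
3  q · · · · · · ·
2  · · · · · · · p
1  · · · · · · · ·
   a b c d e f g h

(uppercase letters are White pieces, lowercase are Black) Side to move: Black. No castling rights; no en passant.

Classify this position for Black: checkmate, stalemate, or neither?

Black to move; black king on a6.
In check: yes, from the white queen on c6.
King squares — a5: attacked by Pb4; b5: attacked by Qc6; b6: attacked by Qc6; a7: attacked by Nc8; b7: attacked by Qc6.
Legal moves for Black: none.
In check with no legal moves → checkmate.

checkmate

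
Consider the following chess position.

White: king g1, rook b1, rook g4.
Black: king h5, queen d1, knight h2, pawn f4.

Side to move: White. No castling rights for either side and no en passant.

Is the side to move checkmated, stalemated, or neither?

White to move; white king on g1.
In check: yes, from the black queen on d1.
King squares — f1: attacked by Qd1; h1: attacked by Qd1; f2: available; g2: available; h2: available.
Legal moves for White: Kxh2, Kg2, Kf2, Rxd1.
White is in check but has 4 legal moves → neither.

neither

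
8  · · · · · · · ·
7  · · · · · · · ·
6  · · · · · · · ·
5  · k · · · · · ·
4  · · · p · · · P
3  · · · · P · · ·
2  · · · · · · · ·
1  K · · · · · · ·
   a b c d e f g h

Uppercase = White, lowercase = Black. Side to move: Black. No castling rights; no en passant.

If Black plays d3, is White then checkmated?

After d3: white king on a1; in check: no.
White is not in check, so this cannot be checkmate.

no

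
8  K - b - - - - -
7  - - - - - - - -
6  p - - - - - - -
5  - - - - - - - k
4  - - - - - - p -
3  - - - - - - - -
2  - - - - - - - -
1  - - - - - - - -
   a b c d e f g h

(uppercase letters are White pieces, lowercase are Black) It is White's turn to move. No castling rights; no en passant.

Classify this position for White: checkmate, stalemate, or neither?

neither

White to move; white king on a8.
In check: no.
Legal moves for White: Kb8, Ka7.
White has 2 legal moves and is not in check → neither.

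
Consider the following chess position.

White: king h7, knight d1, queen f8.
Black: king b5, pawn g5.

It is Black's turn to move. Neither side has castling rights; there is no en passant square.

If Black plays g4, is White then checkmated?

no

After g4: white king on h7; in check: no.
White is not in check, so this cannot be checkmate.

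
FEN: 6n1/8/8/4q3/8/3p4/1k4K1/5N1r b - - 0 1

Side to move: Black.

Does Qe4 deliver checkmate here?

no

After Qe4: white king on g2; in check: yes, from the black queen on e4.
White has 2 legal replies: Kg3, Kf2.
In check but a legal move exists → not checkmate.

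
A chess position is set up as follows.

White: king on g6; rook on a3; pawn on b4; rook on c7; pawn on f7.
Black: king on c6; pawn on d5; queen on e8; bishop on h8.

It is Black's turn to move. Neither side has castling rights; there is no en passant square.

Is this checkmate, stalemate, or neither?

neither

Black to move; black king on c6.
In check: yes, from the white rook on c7.
King squares — b5: available; c5: attacked by Pb4; d5: own pawn; b6: available; d6: available; b7: attacked by Rc7; c7: available; d7: attacked by Rc7.
Legal moves for Black: Kxc7, Kd6, Kb6, Kb5.
Black is in check but has 4 legal moves → neither.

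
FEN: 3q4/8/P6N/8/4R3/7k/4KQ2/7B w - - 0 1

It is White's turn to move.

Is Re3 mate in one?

After Re3: black king on h3; in check: yes, from the white rook on e3.
King squares — g2: attacked by Bh1; h2: attacked by Qf2; g3: attacked by Qf2; g4: attacked by Nh6; h4: attacked by Qf2.
Black has no legal moves → checkmate.

yes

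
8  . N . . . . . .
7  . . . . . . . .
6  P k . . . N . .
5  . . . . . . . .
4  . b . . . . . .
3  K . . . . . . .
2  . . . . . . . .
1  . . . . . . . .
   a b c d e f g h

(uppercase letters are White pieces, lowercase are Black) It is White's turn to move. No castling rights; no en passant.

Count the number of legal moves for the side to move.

5

White to move; king on a3.
In check: yes, from the black bishop on b4.
Legal moves: Kxb4, Ka4, Kb3, Kb2, Ka2.
Count: 5.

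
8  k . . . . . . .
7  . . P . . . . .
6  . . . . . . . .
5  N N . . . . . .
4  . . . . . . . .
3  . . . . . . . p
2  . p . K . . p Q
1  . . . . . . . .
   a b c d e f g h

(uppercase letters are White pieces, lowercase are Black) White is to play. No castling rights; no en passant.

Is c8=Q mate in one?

yes

After c8=Q: black king on a8; in check: yes, from the white queen on c8.
King squares — a7: attacked by Nb5; b7: attacked by Na5; b8: attacked by Qh2.
Black has no legal moves → checkmate.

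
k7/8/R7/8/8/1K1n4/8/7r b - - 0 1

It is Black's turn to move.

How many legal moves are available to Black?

Black to move; king on a8.
In check: yes, from the white rook on a6.
Legal moves: Kb8, Kb7.
Count: 2.

2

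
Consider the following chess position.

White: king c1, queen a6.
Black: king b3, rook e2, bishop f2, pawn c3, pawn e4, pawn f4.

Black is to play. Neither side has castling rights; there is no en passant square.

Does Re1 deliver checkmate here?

After Re1: white king on c1; in check: yes, from the black rook on e1.
King squares — b1: attacked by Re1; d1: attacked by Re1; b2: attacked by Kb3; c2: attacked by Kb3; d2: attacked by Pc3.
White has no legal moves → checkmate.

yes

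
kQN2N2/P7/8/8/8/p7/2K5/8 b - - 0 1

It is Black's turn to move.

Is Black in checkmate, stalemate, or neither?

Black to move; black king on a8.
In check: yes, from the white queen on b8.
King squares — a7: attacked by Qb8; b7: attacked by Qb8; b8: attacked by Pa7.
Legal moves for Black: none.
In check with no legal moves → checkmate.

checkmate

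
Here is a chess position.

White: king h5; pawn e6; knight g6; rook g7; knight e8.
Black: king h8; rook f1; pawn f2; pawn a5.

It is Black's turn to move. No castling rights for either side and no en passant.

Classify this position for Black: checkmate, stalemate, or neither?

checkmate

Black to move; black king on h8.
In check: yes, from the white knight on g6.
King squares — g7: attacked by Ne8; h7: attacked by Rg7; g8: attacked by Rg7.
Legal moves for Black: none.
In check with no legal moves → checkmate.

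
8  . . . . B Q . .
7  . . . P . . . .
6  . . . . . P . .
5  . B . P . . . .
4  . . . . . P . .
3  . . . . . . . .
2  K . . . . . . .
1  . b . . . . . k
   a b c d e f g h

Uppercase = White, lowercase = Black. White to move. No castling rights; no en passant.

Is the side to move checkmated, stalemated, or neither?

neither

White to move; white king on a2.
In check: yes, from the black bishop on b1.
Legal moves for White: Kb3, Ka3, Kb2, Kxb1, Ka1.
White is in check but has 5 legal moves → neither.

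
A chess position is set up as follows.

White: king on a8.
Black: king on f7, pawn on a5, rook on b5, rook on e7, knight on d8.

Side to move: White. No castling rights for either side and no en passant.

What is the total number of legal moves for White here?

0

White to move; king on a8.
In check: no.
Legal moves: none.
Count: 0.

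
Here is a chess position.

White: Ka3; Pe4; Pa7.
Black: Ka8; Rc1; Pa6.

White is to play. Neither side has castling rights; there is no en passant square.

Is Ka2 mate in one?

After Ka2: black king on a8; in check: no.
Black is not in check, so this cannot be checkmate.

no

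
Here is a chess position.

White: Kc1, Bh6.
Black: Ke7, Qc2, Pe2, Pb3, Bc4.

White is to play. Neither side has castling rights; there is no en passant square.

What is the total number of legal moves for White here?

0

White to move; king on c1.
In check: yes, from the black queen on c2.
Legal moves: none.
Count: 0.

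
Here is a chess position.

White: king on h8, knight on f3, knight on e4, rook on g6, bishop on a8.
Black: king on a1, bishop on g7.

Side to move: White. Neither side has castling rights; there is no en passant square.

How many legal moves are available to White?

4

White to move; king on h8.
In check: yes, from the black bishop on g7.
Legal moves: Kg8, Kh7, Kxg7, Rxg7.
Count: 4.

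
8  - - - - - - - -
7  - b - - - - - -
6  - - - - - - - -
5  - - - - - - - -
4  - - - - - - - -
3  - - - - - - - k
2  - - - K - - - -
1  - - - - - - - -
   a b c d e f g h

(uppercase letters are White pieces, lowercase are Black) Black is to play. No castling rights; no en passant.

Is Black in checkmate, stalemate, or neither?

neither

Black to move; black king on h3.
In check: no.
Legal moves for Black: Bc8, Ba8, Bc6, Ba6, Bd5, Be4, Bf3, Bg2, Bh1, Kh4, Kg4, Kg3, Kh2, Kg2.
Black has 14 legal moves and is not in check → neither.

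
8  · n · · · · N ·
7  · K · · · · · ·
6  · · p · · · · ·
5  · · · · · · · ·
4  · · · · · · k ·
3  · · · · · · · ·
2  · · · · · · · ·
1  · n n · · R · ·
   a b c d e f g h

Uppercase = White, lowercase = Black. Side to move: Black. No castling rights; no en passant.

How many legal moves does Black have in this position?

Black to move; king on g4.
In check: no.
Legal moves: Nd7, Na6, Kh5, Kg5, Kh4, Kh3, Kg3, Nd3, Nb3, Ne2, Na2, Nc3, Na3, Nd2, c5.
Count: 15.

15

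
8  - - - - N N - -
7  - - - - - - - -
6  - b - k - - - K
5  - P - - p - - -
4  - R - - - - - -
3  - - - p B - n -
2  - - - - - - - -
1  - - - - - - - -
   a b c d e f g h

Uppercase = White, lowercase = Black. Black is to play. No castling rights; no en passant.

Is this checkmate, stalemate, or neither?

neither

Black to move; black king on d6.
In check: yes, from the white knight on e8.
King squares — c5: attacked by Be3; d5: available; e5: own pawn; c6: attacked by Pb5; e6: attacked by Nf8; c7: attacked by Ne8; d7: attacked by Nf8; e7: available.
Legal moves for Black: Ke7, Kd5.
Black is in check but has 2 legal moves → neither.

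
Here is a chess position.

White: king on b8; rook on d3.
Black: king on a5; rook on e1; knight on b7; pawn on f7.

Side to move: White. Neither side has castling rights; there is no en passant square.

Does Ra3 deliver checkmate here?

no

After Ra3: black king on a5; in check: yes, from the white rook on a3.
Black has 3 legal replies: Kb6, Kb5, Kb4.
In check but a legal move exists → not checkmate.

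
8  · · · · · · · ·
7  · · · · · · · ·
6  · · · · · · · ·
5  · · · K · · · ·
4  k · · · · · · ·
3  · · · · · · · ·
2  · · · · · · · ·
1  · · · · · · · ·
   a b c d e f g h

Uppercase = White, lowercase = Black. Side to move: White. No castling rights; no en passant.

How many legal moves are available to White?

8

White to move; king on d5.
In check: no.
Legal moves: Ke6, Kd6, Kc6, Ke5, Kc5, Ke4, Kd4, Kc4.
Count: 8.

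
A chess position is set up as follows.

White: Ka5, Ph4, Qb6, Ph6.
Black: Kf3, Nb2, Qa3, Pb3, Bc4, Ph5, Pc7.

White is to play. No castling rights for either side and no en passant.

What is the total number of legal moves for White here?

0

White to move; king on a5.
In check: yes, from the black queen on a3.
Legal moves: none.
Count: 0.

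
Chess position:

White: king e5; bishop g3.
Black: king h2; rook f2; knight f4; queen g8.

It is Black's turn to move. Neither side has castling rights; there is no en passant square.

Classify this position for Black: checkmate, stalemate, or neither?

Black to move; black king on h2.
In check: yes, from the white bishop on g3.
Legal moves for Black: Kh3, Kxg3, Kg2, Kh1, Kg1, Qxg3.
Black is in check but has 6 legal moves → neither.

neither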